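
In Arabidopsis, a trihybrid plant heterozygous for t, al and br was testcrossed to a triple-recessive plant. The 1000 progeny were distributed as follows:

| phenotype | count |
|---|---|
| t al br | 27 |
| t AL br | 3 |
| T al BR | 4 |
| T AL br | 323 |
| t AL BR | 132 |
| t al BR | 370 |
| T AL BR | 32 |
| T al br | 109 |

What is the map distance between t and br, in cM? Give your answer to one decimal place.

6.6 cM

The two most frequent reciprocal classes, T AL br and t al BR, are the parental types, so the F1 was T AL br / t al BR.
The two rarest classes, t AL br and T al BR, are the double crossovers. Comparing them with the parentals, only the t allele has switched, so t is the middle locus and the order is br – t – al.
Crossovers in the br–t interval produce the single-crossover classes T AL BR and t al br (32 + 27 = 59) plus the double crossovers (7).
RF(br–t) = (59 + 7) / 1000 = 66/1000 = 0.0660 → 6.6 cM.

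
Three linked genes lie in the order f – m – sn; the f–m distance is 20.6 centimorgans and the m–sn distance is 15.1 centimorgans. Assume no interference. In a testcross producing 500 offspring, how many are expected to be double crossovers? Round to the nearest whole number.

16

Map distances give recombination frequencies of 0.206 and 0.151 for the two intervals.
With no interference, expected double-crossover frequency = 0.206 × 0.151 = 0.03111.
Expected number = 0.03111 × 500 = 15.55 ≈ 16.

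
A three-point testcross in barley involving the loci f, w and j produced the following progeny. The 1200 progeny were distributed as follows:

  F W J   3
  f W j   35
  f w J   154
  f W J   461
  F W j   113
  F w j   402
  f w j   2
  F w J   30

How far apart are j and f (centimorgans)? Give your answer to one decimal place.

The two most frequent reciprocal classes, F w j and f W J, are the parental types, so the F1 was F w j / f W J.
The two rarest classes, f w j and F W J, are the double crossovers. Comparing them with the parentals, only the f allele has switched, so f is the middle locus and the order is w – f – j.
Crossovers in the f–j interval produce the single-crossover classes F w J and f W j (30 + 35 = 65) plus the double crossovers (5).
RF(f–j) = (65 + 5) / 1200 = 70/1200 = 0.0583 → 5.8 centimorgans.

5.8 centimorgans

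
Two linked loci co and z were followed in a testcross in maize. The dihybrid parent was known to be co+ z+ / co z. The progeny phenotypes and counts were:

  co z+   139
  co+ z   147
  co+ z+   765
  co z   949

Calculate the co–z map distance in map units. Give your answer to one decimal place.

The recombinant classes are co+ z and co z+: 147 + 139 = 286.
Recombination frequency = 286/2000 = 0.1430 ≈ 14.3%, i.e. 14.3 map units.

14.3 map units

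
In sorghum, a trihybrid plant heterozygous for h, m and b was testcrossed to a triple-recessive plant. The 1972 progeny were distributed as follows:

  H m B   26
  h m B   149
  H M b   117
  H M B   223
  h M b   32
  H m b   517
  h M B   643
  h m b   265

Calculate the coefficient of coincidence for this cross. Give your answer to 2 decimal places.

The two most frequent reciprocal classes, H m b and h M B, are the parental types, so the F1 was H m b / h M B.
The two rarest classes, H m B and h M b, are the double crossovers. Comparing them with the parentals, only the b allele has switched, so b is the middle locus and the order is h – b – m.
h–b: (488 + 58)/1972 = 0.2769; b–m: (266 + 58)/1972 = 0.1643.
Expected DCO frequency = 0.2769 × 0.1643 ≈ 0.04549; observed = 58/1972 ≈ 0.02941.
Coefficient of coincidence = 0.02941/0.04549 ≈ 0.65.

0.65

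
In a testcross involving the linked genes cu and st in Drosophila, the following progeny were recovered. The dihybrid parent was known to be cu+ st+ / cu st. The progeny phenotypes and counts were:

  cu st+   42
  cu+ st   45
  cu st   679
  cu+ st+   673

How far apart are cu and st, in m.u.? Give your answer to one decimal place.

The recombinant classes are cu+ st and cu st+: 45 + 42 = 87.
Recombination frequency = 87/1439 = 0.0605 ≈ 6.0%, i.e. 6.0 m.u.

6.0 m.u.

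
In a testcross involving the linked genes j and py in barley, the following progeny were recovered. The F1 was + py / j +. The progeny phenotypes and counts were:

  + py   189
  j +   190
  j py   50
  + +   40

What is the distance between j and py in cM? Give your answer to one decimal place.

19.2 cM

The recombinant classes are + + and j py: 40 + 50 = 90.
Recombination frequency = 90/469 = 0.1919 ≈ 19.2%, i.e. 19.2 cM.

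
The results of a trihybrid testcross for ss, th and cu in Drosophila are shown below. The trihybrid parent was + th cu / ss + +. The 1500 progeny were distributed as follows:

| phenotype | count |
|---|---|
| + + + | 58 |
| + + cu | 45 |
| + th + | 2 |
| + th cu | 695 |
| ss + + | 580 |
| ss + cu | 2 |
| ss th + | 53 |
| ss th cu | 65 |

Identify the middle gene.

The two rarest classes, + th + and ss + cu, are the double crossovers. Comparing them with the parentals, only the cu allele has switched, so cu is the middle locus and the order is th – cu – ss.

cu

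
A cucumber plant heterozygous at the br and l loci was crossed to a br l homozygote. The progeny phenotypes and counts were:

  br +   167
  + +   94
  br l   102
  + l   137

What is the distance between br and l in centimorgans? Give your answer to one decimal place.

The two most frequent classes, + l (137) and br + (167), are the parental types, so the F1 was + l / br +.
The recombinant classes are + + and br l: 94 + 102 = 196.
Recombination frequency = 196/500 = 0.3920 ≈ 39.2%, i.e. 39.2 centimorgans.

39.2 centimorgans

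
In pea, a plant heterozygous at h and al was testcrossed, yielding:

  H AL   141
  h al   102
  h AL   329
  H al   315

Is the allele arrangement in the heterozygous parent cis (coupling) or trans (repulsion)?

trans

The two most frequent classes are H al (315) and h AL (329); these are the parental (non-recombinant) types.
So the F1 carried H al on one chromosome and h AL on the other — the recessive alleles are on opposite chromosomes (trans / repulsion).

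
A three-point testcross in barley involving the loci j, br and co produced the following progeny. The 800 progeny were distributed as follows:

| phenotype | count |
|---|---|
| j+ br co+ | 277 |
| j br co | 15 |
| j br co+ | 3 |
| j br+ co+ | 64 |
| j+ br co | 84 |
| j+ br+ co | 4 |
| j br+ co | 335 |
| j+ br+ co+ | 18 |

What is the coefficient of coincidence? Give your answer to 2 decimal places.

The two most frequent reciprocal classes, j br+ co and j+ br co+, are the parental types, so the F1 was j br+ co / j+ br co+.
The two rarest classes, j+ br+ co and j br co+, are the double crossovers. Comparing them with the parentals, only the j allele has switched, so j is the middle locus and the order is br – j – co.
br–j: (33 + 7)/800 = 0.0500; j–co: (148 + 7)/800 = 0.1938.
Expected DCO frequency = 0.0500 × 0.1938 ≈ 0.00969; observed = 7/800 ≈ 0.00875.
Coefficient of coincidence = 0.00875/0.00969 ≈ 0.90.

0.90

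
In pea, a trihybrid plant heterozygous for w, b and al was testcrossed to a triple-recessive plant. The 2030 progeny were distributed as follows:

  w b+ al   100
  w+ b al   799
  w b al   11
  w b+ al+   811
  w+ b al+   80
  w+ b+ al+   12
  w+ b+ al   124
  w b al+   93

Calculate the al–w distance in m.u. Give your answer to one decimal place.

10.0 m.u.

The two most frequent reciprocal classes, w+ b al and w b+ al+, are the parental types, so the F1 was w+ b al / w b+ al+.
The two rarest classes, w b al and w+ b+ al+, are the double crossovers. Comparing them with the parentals, only the w allele has switched, so w is the middle locus and the order is al – w – b.
Crossovers in the al–w interval produce the single-crossover classes w+ b al+ and w b+ al (80 + 100 = 180) plus the double crossovers (23).
RF(al–w) = (180 + 23) / 2030 = 203/2030 = 0.1000 → 10.0 m.u.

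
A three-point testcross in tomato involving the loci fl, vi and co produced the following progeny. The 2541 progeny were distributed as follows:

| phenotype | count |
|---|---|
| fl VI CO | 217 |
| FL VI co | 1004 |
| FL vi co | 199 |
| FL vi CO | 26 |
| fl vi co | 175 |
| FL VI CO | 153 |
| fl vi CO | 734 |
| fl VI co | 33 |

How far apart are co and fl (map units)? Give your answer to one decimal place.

The two most frequent reciprocal classes, fl vi CO and FL VI co, are the parental types, so the F1 was fl vi CO / FL VI co.
The two rarest classes, FL vi CO and fl VI co, are the double crossovers. Comparing them with the parentals, only the fl allele has switched, so fl is the middle locus and the order is vi – fl – co.
Crossovers in the fl–co interval produce the single-crossover classes fl vi co and FL VI CO (175 + 153 = 328) plus the double crossovers (59).
RF(fl–co) = (328 + 59) / 2541 = 387/2541 = 0.1523 → 15.2 map units.

15.2 map units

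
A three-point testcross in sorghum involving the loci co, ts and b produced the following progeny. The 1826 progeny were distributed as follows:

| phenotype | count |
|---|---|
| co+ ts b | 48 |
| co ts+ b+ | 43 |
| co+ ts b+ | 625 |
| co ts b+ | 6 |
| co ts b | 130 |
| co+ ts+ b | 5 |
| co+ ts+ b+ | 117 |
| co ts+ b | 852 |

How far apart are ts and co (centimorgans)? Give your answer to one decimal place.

The two most frequent reciprocal classes, co+ ts b+ and co ts+ b, are the parental types, so the F1 was co+ ts b+ / co ts+ b.
The two rarest classes, co ts b+ and co+ ts+ b, are the double crossovers. Comparing them with the parentals, only the co allele has switched, so co is the middle locus and the order is b – co – ts.
Crossovers in the co–ts interval produce the single-crossover classes co+ ts+ b+ and co ts b (117 + 130 = 247) plus the double crossovers (11).
RF(co–ts) = (247 + 11) / 1826 = 258/1826 = 0.1413 → 14.1 centimorgans.

14.1 centimorgans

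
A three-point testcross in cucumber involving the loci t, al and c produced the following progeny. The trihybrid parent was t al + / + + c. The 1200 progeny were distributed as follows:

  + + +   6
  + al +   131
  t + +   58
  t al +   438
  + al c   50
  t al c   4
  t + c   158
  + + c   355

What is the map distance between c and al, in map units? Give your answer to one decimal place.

The two rarest classes, t al c and + + +, are the double crossovers. Comparing them with the parentals, only the c allele has switched, so c is the middle locus and the order is al – c – t.
Crossovers in the al–c interval produce the single-crossover classes t + + and + al c (58 + 50 = 108) plus the double crossovers (10).
RF(al–c) = (108 + 10) / 1200 = 118/1200 = 0.0983 → 9.8 map units.

9.8 map units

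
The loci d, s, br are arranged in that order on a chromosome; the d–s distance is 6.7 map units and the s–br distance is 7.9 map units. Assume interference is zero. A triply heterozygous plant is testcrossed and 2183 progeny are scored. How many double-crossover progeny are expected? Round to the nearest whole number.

Map distances give recombination frequencies of 0.067 and 0.079 for the two intervals.
With no interference, expected double-crossover frequency = 0.067 × 0.079 = 0.00529.
Expected number = 0.00529 × 2183 = 11.55 ≈ 12.

12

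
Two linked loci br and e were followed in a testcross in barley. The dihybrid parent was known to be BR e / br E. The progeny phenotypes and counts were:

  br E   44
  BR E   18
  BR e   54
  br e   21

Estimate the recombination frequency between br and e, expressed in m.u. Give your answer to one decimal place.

The recombinant classes are BR E and br e: 18 + 21 = 39.
Recombination frequency = 39/137 = 0.2847 ≈ 28.5%, i.e. 28.5 m.u.

28.5 m.u.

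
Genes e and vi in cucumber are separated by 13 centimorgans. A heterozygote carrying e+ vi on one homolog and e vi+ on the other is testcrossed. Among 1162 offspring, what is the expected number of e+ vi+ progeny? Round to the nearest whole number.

76

A map distance of 13 centimorgans corresponds to a recombination frequency of 0.130.
The F1 is e+ vi / e vi+, so e+ vi+ is a recombinant gamete class with expected frequency r/2 = 0.130/2 = 0.0650.
Expected number = 0.0650 × 1162 = 75.53 ≈ 76.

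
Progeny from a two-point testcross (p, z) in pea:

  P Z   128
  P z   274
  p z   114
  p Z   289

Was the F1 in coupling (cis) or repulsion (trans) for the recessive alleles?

The two most frequent classes are P z (274) and p Z (289); these are the parental (non-recombinant) types.
So the F1 carried P z on one chromosome and p Z on the other — the recessive alleles are on opposite chromosomes (trans / repulsion).

trans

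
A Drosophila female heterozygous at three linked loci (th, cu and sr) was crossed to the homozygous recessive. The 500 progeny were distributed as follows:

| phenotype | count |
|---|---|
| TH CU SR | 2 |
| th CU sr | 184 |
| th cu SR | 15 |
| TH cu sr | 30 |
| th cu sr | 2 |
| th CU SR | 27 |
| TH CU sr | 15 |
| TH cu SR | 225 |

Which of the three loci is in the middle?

cu

The two most frequent reciprocal classes, TH cu SR and th CU sr, are the parental types, so the F1 was TH cu SR / th CU sr.
The two rarest classes, TH CU SR and th cu sr, are the double crossovers. Comparing them with the parentals, only the cu allele has switched, so cu is the middle locus and the order is th – cu – sr.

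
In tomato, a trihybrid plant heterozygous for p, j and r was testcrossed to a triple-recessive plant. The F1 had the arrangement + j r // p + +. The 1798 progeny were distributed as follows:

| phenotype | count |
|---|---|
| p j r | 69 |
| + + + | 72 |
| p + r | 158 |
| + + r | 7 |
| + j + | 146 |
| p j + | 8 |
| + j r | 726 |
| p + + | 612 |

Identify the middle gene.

The two rarest classes, + + r and p j +, are the double crossovers. Comparing them with the parentals, only the j allele has switched, so j is the middle locus and the order is p – j – r.

j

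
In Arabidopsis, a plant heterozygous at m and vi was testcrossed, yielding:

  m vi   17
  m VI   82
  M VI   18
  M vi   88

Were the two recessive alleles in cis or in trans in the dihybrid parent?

The two most frequent classes are M vi (88) and m VI (82); these are the parental (non-recombinant) types.
So the F1 carried M vi on one chromosome and m VI on the other — the recessive alleles are on opposite chromosomes (trans / repulsion).

trans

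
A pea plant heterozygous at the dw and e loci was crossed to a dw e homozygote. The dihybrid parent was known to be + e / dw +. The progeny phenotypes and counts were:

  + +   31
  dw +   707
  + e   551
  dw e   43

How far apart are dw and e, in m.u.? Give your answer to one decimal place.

The recombinant classes are + + and dw e: 31 + 43 = 74.
Recombination frequency = 74/1332 = 0.0556 ≈ 5.6%, i.e. 5.6 m.u.

5.6 m.u.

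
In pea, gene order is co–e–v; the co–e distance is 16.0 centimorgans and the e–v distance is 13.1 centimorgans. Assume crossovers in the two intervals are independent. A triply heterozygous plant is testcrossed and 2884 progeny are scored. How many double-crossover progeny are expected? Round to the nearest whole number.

Map distances give recombination frequencies of 0.160 and 0.131 for the two intervals.
With no interference, expected double-crossover frequency = 0.160 × 0.131 = 0.02096.
Expected number = 0.02096 × 2884 = 60.45 ≈ 60.

60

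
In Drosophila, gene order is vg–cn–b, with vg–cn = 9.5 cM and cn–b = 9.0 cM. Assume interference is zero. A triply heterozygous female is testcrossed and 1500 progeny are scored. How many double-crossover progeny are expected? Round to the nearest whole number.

Map distances give recombination frequencies of 0.095 and 0.090 for the two intervals.
With no interference, expected double-crossover frequency = 0.095 × 0.090 = 0.00855.
Expected number = 0.00855 × 1500 = 12.83 ≈ 13.

13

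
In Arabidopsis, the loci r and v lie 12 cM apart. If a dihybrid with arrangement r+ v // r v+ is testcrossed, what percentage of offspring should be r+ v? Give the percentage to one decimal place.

44.0%

A map distance of 12 cM corresponds to a recombination frequency of 0.120.
The F1 is r+ v / r v+, so r+ v is a parental gamete class with expected frequency (1 − r)/2 = 0.880/2 = 0.4400.
That is 0.4400 = 44.0% of the progeny.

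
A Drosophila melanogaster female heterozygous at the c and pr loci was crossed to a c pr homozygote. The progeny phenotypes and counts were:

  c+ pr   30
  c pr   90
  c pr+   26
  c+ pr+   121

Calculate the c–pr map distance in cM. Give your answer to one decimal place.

21.0 cM

The two most frequent classes, c+ pr+ (121) and c pr (90), are the parental types, so the F1 was c+ pr+ / c pr.
The recombinant classes are c+ pr and c pr+: 30 + 26 = 56.
Recombination frequency = 56/267 = 0.2097 ≈ 21.0%, i.e. 21.0 cM.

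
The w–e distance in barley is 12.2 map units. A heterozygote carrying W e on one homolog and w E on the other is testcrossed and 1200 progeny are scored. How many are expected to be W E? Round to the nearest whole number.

A map distance of 12.2 map units corresponds to a recombination frequency of 0.122.
The F1 is W e / w E, so W E is a recombinant gamete class with expected frequency r/2 = 0.122/2 = 0.0610.
Expected number = 0.0610 × 1200 = 73.20 ≈ 73.

73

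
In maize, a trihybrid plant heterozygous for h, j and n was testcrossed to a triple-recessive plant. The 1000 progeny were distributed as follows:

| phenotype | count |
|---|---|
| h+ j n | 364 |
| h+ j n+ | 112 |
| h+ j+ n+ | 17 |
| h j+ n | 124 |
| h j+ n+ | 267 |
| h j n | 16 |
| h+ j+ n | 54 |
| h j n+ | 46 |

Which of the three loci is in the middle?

The two most frequent reciprocal classes, h j+ n+ and h+ j n, are the parental types, so the F1 was h j+ n+ / h+ j n.
The two rarest classes, h+ j+ n+ and h j n, are the double crossovers. Comparing them with the parentals, only the h allele has switched, so h is the middle locus and the order is j – h – n.

h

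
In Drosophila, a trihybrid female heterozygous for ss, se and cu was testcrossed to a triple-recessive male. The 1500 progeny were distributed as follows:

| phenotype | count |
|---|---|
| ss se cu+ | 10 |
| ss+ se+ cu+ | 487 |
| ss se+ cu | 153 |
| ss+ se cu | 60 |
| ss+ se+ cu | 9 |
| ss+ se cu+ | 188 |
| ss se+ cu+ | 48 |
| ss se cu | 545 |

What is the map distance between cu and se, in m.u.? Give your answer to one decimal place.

24.0 m.u.

The two most frequent reciprocal classes, ss+ se+ cu+ and ss se cu, are the parental types, so the F1 was ss+ se+ cu+ / ss se cu.
The two rarest classes, ss+ se+ cu and ss se cu+, are the double crossovers. Comparing them with the parentals, only the cu allele has switched, so cu is the middle locus and the order is ss – cu – se.
Crossovers in the cu–se interval produce the single-crossover classes ss+ se cu+ and ss se+ cu (188 + 153 = 341) plus the double crossovers (19).
RF(cu–se) = (341 + 19) / 1500 = 360/1500 = 0.2400 → 24.0 m.u.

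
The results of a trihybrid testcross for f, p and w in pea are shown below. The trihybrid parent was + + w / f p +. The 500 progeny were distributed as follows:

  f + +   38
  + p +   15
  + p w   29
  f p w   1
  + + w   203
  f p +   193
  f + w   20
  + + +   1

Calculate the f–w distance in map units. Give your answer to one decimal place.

The two rarest classes, + + + and f p w, are the double crossovers. Comparing them with the parentals, only the w allele has switched, so w is the middle locus and the order is f – w – p.
Crossovers in the f–w interval produce the single-crossover classes f + w and + p + (20 + 15 = 35) plus the double crossovers (2).
RF(f–w) = (35 + 2) / 500 = 37/500 = 0.0740 → 7.4 map units.

7.4 map units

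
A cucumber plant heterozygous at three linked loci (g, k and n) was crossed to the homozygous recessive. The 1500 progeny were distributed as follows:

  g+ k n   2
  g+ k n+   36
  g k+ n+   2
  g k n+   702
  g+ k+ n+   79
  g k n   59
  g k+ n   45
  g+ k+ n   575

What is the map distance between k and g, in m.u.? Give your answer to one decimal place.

The two most frequent reciprocal classes, g+ k+ n and g k n+, are the parental types, so the F1 was g+ k+ n / g k n+.
The two rarest classes, g+ k n and g k+ n+, are the double crossovers. Comparing them with the parentals, only the k allele has switched, so k is the middle locus and the order is g – k – n.
Crossovers in the g–k interval produce the single-crossover classes g k+ n and g+ k n+ (45 + 36 = 81) plus the double crossovers (4).
RF(g–k) = (81 + 4) / 1500 = 85/1500 = 0.0567 → 5.7 m.u.

5.7 m.u.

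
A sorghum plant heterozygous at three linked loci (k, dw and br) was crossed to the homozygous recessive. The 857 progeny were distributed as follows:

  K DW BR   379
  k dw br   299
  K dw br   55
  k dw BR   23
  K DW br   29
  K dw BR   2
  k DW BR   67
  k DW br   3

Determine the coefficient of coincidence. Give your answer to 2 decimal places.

The two most frequent reciprocal classes, k dw br and K DW BR, are the parental types, so the F1 was k dw br / K DW BR.
The two rarest classes, k DW br and K dw BR, are the double crossovers. Comparing them with the parentals, only the dw allele has switched, so dw is the middle locus and the order is br – dw – k.
br–dw: (52 + 5)/857 = 0.0665; dw–k: (122 + 5)/857 = 0.1482.
Expected DCO frequency = 0.0665 × 0.1482 ≈ 0.00986; observed = 5/857 ≈ 0.00583.
Coefficient of coincidence = 0.00583/0.00986 ≈ 0.59.

0.59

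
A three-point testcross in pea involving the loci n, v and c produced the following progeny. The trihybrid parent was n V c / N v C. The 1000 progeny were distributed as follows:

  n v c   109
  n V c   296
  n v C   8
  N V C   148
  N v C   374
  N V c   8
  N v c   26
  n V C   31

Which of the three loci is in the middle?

The two rarest classes, N V c and n v C, are the double crossovers. Comparing them with the parentals, only the n allele has switched, so n is the middle locus and the order is v – n – c.

n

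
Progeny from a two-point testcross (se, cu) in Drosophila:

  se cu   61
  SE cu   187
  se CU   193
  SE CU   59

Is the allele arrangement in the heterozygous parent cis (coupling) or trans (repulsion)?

The two most frequent classes are SE cu (187) and se CU (193); these are the parental (non-recombinant) types.
So the F1 carried SE cu on one chromosome and se CU on the other — the recessive alleles are on opposite chromosomes (trans / repulsion).

trans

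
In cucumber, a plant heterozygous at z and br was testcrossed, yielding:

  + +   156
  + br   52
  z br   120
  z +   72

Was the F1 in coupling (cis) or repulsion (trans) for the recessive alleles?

cis

The two most frequent classes are + + (156) and z br (120); these are the parental (non-recombinant) types.
So the F1 carried + + on one chromosome and z br on the other — the recessive alleles are on the same chromosome (cis / coupling).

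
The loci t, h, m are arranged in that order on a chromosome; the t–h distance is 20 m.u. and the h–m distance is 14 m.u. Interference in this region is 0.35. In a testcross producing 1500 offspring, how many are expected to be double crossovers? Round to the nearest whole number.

27

Map distances give recombination frequencies of 0.200 and 0.140 for the two intervals.
With interference 0.35 (so coincidence = 0.65), expected double-crossover frequency = 0.200 × 0.140 × 0.65 = 0.01820.
Expected number = 0.01820 × 1500 = 27.30 ≈ 27.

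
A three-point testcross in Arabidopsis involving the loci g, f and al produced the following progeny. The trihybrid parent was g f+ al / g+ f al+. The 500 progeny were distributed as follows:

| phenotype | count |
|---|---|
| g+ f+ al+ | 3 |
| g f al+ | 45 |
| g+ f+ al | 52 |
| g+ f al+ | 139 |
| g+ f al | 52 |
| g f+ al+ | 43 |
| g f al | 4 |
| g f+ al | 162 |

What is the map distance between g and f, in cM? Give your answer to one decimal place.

20.8 cM

The two rarest classes, g f al and g+ f+ al+, are the double crossovers. Comparing them with the parentals, only the f allele has switched, so f is the middle locus and the order is al – f – g.
Crossovers in the f–g interval produce the single-crossover classes g+ f+ al and g f al+ (52 + 45 = 97) plus the double crossovers (7).
RF(f–g) = (97 + 7) / 500 = 104/500 = 0.2080 → 20.8 cM.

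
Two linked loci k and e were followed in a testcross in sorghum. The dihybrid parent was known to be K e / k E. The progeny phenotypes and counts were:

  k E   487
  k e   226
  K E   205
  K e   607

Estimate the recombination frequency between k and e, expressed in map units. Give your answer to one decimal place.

28.3 map units

The recombinant classes are K E and k e: 205 + 226 = 431.
Recombination frequency = 431/1525 = 0.2826 ≈ 28.3%, i.e. 28.3 map units.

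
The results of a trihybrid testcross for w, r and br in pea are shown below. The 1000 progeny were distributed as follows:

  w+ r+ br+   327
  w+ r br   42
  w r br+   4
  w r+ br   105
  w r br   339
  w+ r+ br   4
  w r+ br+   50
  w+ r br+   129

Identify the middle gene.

br

The two most frequent reciprocal classes, w+ r+ br+ and w r br, are the parental types, so the F1 was w+ r+ br+ / w r br.
The two rarest classes, w+ r+ br and w r br+, are the double crossovers. Comparing them with the parentals, only the br allele has switched, so br is the middle locus and the order is r – br – w.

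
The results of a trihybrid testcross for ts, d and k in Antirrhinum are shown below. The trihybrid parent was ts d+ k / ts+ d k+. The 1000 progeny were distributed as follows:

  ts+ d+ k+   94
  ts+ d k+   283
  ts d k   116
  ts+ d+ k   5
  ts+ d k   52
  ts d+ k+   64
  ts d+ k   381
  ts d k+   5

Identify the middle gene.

ts

The two rarest classes, ts+ d+ k and ts d k+, are the double crossovers. Comparing them with the parentals, only the ts allele has switched, so ts is the middle locus and the order is k – ts – d.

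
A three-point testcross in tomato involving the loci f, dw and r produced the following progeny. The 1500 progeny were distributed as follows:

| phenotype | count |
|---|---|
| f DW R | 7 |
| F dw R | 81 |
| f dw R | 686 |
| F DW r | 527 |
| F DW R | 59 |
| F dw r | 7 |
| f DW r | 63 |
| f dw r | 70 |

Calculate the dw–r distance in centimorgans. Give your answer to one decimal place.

9.5 centimorgans

The two most frequent reciprocal classes, F DW r and f dw R, are the parental types, so the F1 was F DW r / f dw R.
The two rarest classes, F dw r and f DW R, are the double crossovers. Comparing them with the parentals, only the dw allele has switched, so dw is the middle locus and the order is r – dw – f.
Crossovers in the r–dw interval produce the single-crossover classes F DW R and f dw r (59 + 70 = 129) plus the double crossovers (14).
RF(r–dw) = (129 + 14) / 1500 = 143/1500 = 0.0953 → 9.5 centimorgans.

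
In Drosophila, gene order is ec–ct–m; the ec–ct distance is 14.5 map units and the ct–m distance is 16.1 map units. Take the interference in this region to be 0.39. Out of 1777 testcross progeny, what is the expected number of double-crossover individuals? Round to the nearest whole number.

Map distances give recombination frequencies of 0.145 and 0.161 for the two intervals.
With interference 0.39 (so coincidence = 0.61), expected double-crossover frequency = 0.145 × 0.161 × 0.61 = 0.01424.
Expected number = 0.01424 × 1777 = 25.31 ≈ 25.

25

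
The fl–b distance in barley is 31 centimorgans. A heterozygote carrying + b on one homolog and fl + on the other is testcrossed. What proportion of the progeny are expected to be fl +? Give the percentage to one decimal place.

34.5%

A map distance of 31 centimorgans corresponds to a recombination frequency of 0.310.
The F1 is + b / fl +, so fl + is a parental gamete class with expected frequency (1 − r)/2 = 0.690/2 = 0.3450.
That is 0.3450 = 34.5% of the progeny.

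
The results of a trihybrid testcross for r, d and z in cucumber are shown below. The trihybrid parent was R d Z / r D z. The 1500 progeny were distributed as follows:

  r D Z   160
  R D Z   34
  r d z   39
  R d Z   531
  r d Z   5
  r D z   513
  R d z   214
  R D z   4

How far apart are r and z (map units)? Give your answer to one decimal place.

25.5 map units

The two rarest classes, r d Z and R D z, are the double crossovers. Comparing them with the parentals, only the r allele has switched, so r is the middle locus and the order is z – r – d.
Crossovers in the z–r interval produce the single-crossover classes R d z and r D Z (214 + 160 = 374) plus the double crossovers (9).
RF(z–r) = (374 + 9) / 1500 = 383/1500 = 0.2553 → 25.5 map units.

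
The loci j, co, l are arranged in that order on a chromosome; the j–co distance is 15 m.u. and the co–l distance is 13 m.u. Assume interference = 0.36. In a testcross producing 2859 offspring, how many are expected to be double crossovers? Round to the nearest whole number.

36

Map distances give recombination frequencies of 0.150 and 0.130 for the two intervals.
With interference 0.36 (so coincidence = 0.64), expected double-crossover frequency = 0.150 × 0.130 × 0.64 = 0.01248.
Expected number = 0.01248 × 2859 = 35.68 ≈ 36.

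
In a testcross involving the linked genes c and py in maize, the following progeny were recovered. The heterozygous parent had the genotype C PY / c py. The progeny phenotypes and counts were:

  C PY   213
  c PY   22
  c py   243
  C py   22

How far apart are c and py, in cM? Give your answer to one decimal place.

8.8 cM

The recombinant classes are C py and c PY: 22 + 22 = 44.
Recombination frequency = 44/500 = 0.0880 ≈ 8.8%, i.e. 8.8 cM.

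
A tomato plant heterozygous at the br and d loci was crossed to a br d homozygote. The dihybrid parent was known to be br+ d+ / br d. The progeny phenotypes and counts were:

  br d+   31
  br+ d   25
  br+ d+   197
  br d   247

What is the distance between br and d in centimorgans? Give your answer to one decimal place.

The recombinant classes are br+ d and br d+: 25 + 31 = 56.
Recombination frequency = 56/500 = 0.1120 ≈ 11.2%, i.e. 11.2 centimorgans.

11.2 centimorgans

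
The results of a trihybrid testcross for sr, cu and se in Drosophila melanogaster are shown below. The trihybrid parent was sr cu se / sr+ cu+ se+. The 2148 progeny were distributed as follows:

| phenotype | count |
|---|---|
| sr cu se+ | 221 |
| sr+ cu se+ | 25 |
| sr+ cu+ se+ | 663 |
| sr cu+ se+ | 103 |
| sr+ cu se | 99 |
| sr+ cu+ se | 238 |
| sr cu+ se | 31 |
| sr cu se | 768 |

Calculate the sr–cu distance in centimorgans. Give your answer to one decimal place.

The two rarest classes, sr cu+ se and sr+ cu se+, are the double crossovers. Comparing them with the parentals, only the cu allele has switched, so cu is the middle locus and the order is se – cu – sr.
Crossovers in the cu–sr interval produce the single-crossover classes sr+ cu se and sr cu+ se+ (99 + 103 = 202) plus the double crossovers (56).
RF(cu–sr) = (202 + 56) / 2148 = 258/2148 = 0.1201 → 12.0 centimorgans.

12.0 centimorgans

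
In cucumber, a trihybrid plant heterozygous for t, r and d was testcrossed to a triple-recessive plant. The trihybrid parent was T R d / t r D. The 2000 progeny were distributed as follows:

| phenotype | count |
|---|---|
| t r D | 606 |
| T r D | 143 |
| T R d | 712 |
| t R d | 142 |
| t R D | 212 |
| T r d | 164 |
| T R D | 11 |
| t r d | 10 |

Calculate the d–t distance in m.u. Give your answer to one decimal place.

15.3 m.u.

The two rarest classes, T R D and t r d, are the double crossovers. Comparing them with the parentals, only the d allele has switched, so d is the middle locus and the order is r – d – t.
Crossovers in the d–t interval produce the single-crossover classes t R d and T r D (142 + 143 = 285) plus the double crossovers (21).
RF(d–t) = (285 + 21) / 2000 = 306/2000 = 0.1530 → 15.3 m.u.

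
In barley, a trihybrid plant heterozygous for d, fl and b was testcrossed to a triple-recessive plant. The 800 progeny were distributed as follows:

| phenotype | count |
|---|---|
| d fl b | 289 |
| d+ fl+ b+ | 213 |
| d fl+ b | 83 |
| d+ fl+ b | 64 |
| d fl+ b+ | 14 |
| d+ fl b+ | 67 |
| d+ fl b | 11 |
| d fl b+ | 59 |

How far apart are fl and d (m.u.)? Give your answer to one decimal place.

21.9 m.u.

The two most frequent reciprocal classes, d fl b and d+ fl+ b+, are the parental types, so the F1 was d fl b / d+ fl+ b+.
The two rarest classes, d+ fl b and d fl+ b+, are the double crossovers. Comparing them with the parentals, only the d allele has switched, so d is the middle locus and the order is fl – d – b.
Crossovers in the fl–d interval produce the single-crossover classes d fl+ b and d+ fl b+ (83 + 67 = 150) plus the double crossovers (25).
RF(fl–d) = (150 + 25) / 800 = 175/800 = 0.2188 → 21.9 m.u.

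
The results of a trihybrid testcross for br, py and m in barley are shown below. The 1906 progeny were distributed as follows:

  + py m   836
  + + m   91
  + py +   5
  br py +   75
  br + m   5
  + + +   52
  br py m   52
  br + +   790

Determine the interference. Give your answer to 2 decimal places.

0.05

The two most frequent reciprocal classes, br + + and + py m, are the parental types, so the F1 was br + + / + py m.
The two rarest classes, br + m and + py +, are the double crossovers. Comparing them with the parentals, only the m allele has switched, so m is the middle locus and the order is py – m – br.
py–m: (166 + 10)/1906 = 0.0923; m–br: (104 + 10)/1906 = 0.0598.
Expected DCO frequency = 0.0923 × 0.0598 ≈ 0.00552; observed = 10/1906 ≈ 0.00525.
Coefficient of coincidence = 0.00525/0.00552 ≈ 0.95; interference = 1 − 0.95 = 0.05.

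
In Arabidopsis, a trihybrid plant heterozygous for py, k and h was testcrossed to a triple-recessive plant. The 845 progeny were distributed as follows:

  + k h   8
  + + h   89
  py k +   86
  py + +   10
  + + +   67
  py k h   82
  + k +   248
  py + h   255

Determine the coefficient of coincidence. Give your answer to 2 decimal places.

0.47

The two most frequent reciprocal classes, + k + and py + h, are the parental types, so the F1 was + k + / py + h.
The two rarest classes, + k h and py + +, are the double crossovers. Comparing them with the parentals, only the h allele has switched, so h is the middle locus and the order is py – h – k.
py–h: (175 + 18)/845 = 0.2284; h–k: (149 + 18)/845 = 0.1976.
Expected DCO frequency = 0.2284 × 0.1976 ≈ 0.04513; observed = 18/845 ≈ 0.02130.
Coefficient of coincidence = 0.02130/0.04513 ≈ 0.47.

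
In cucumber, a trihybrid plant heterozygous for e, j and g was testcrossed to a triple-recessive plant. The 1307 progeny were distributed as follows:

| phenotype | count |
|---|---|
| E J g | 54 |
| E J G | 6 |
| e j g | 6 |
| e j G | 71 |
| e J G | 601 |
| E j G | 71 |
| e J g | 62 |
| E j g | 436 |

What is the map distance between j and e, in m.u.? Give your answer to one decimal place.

The two most frequent reciprocal classes, E j g and e J G, are the parental types, so the F1 was E j g / e J G.
The two rarest classes, e j g and E J G, are the double crossovers. Comparing them with the parentals, only the e allele has switched, so e is the middle locus and the order is g – e – j.
Crossovers in the e–j interval produce the single-crossover classes E J g and e j G (54 + 71 = 125) plus the double crossovers (12).
RF(e–j) = (125 + 12) / 1307 = 137/1307 = 0.1048 → 10.5 m.u.

10.5 m.u.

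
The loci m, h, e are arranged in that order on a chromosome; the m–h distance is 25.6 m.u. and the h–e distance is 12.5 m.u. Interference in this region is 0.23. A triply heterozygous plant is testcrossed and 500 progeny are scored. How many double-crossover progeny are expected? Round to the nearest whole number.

12

Map distances give recombination frequencies of 0.256 and 0.125 for the two intervals.
With interference 0.23 (so coincidence = 0.77), expected double-crossover frequency = 0.256 × 0.125 × 0.77 = 0.02464.
Expected number = 0.02464 × 500 = 12.32 ≈ 12.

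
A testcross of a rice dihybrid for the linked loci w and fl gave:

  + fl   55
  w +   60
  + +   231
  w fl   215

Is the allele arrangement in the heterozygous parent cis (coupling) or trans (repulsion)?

The two most frequent classes are + + (231) and w fl (215); these are the parental (non-recombinant) types.
So the F1 carried + + on one chromosome and w fl on the other — the recessive alleles are on the same chromosome (cis / coupling).

cis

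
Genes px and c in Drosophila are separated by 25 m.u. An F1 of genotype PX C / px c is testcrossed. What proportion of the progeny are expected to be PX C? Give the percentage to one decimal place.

A map distance of 25 m.u. corresponds to a recombination frequency of 0.250.
The F1 is PX C / px c, so PX C is a parental gamete class with expected frequency (1 − r)/2 = 0.750/2 = 0.3750.
That is 0.3750 = 37.5% of the progeny.

37.5%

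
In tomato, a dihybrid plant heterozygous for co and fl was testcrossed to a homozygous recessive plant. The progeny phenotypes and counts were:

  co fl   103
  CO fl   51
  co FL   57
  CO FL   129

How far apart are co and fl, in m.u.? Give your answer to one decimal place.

31.8 m.u.

The two most frequent classes, CO FL (129) and co fl (103), are the parental types, so the F1 was CO FL / co fl.
The recombinant classes are CO fl and co FL: 51 + 57 = 108.
Recombination frequency = 108/340 = 0.3176 ≈ 31.8%, i.e. 31.8 m.u.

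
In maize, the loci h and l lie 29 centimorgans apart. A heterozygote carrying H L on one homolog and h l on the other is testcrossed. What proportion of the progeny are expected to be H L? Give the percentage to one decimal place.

35.5%

A map distance of 29 centimorgans corresponds to a recombination frequency of 0.290.
The F1 is H L / h l, so H L is a parental gamete class with expected frequency (1 − r)/2 = 0.710/2 = 0.3550.
That is 0.3550 = 35.5% of the progeny.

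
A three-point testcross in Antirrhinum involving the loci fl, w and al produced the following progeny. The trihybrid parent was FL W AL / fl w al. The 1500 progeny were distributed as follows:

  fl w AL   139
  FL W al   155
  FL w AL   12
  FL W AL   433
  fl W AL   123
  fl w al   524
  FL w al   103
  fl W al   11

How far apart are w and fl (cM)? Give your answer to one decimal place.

The two rarest classes, FL w AL and fl W al, are the double crossovers. Comparing them with the parentals, only the w allele has switched, so w is the middle locus and the order is al – w – fl.
Crossovers in the w–fl interval produce the single-crossover classes fl W AL and FL w al (123 + 103 = 226) plus the double crossovers (23).
RF(w–fl) = (226 + 23) / 1500 = 249/1500 = 0.1660 → 16.6 cM.

16.6 cM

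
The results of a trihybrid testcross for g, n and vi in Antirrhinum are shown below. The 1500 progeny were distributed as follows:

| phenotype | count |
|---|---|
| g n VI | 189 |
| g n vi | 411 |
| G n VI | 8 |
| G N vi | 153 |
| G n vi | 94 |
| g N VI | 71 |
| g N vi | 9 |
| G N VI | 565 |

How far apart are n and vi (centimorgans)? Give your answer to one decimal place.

The two most frequent reciprocal classes, G N VI and g n vi, are the parental types, so the F1 was G N VI / g n vi.
The two rarest classes, G n VI and g N vi, are the double crossovers. Comparing them with the parentals, only the n allele has switched, so n is the middle locus and the order is g – n – vi.
Crossovers in the n–vi interval produce the single-crossover classes G N vi and g n VI (153 + 189 = 342) plus the double crossovers (17).
RF(n–vi) = (342 + 17) / 1500 = 359/1500 = 0.2393 → 23.9 centimorgans.

23.9 centimorgans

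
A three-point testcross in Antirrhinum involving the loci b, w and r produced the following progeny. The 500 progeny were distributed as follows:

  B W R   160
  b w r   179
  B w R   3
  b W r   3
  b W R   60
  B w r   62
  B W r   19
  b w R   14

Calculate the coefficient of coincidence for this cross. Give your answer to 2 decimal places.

The two most frequent reciprocal classes, B W R and b w r, are the parental types, so the F1 was B W R / b w r.
The two rarest classes, B w R and b W r, are the double crossovers. Comparing them with the parentals, only the w allele has switched, so w is the middle locus and the order is b – w – r.
b–w: (122 + 6)/500 = 0.2560; w–r: (33 + 6)/500 = 0.0780.
Expected DCO frequency = 0.2560 × 0.0780 ≈ 0.01997; observed = 6/500 ≈ 0.01200.
Coefficient of coincidence = 0.01200/0.01997 ≈ 0.60.

0.60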